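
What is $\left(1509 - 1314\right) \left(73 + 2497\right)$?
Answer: $501150$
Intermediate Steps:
$\left(1509 - 1314\right) \left(73 + 2497\right) = \left(1509 - 1314\right) 2570 = 195 \cdot 2570 = 501150$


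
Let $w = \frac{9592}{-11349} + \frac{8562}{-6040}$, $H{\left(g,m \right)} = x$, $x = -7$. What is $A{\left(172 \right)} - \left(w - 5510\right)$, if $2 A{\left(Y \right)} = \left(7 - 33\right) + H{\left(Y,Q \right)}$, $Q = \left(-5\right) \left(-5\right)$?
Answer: $\frac{188361662039}{34273980} \approx 5495.8$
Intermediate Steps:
$Q = 25$
$H{\left(g,m \right)} = -7$
$w = - \frac{77552909}{34273980}$ ($w = 9592 \left(- \frac{1}{11349}\right) + 8562 \left(- \frac{1}{6040}\right) = - \frac{9592}{11349} - \frac{4281}{3020} = - \frac{77552909}{34273980} \approx -2.2627$)
$A{\left(Y \right)} = - \frac{33}{2}$ ($A{\left(Y \right)} = \frac{\left(7 - 33\right) - 7}{2} = \frac{-26 - 7}{2} = \frac{1}{2} \left(-33\right) = - \frac{33}{2}$)
$A{\left(172 \right)} - \left(w - 5510\right) = - \frac{33}{2} - \left(- \frac{77552909}{34273980} - 5510\right) = - \frac{33}{2} - - \frac{188927182709}{34273980} = - \frac{33}{2} + \frac{188927182709}{34273980} = \frac{188361662039}{34273980}$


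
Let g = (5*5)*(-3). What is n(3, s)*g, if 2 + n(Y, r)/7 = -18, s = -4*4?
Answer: 10500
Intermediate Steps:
g = -75 (g = 25*(-3) = -75)
s = -16
n(Y, r) = -140 (n(Y, r) = -14 + 7*(-18) = -14 - 126 = -140)
n(3, s)*g = -140*(-75) = 10500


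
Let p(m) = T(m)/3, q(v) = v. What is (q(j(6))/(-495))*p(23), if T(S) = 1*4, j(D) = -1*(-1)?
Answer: -4/1485 ≈ -0.0026936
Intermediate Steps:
j(D) = 1
T(S) = 4
p(m) = 4/3
(q(j(6))/(-495))*p(23) = (1/(-495))*(4/3) = (1*(-1/495))*(4/3) = -1/495*4/3 = -4/1485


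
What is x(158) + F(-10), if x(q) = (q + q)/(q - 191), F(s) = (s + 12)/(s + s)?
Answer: -3193/330 ≈ -9.6758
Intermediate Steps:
F(s) = (12 + s)/(2*s) (F(s) = (12 + s)/((2*s)) = (12 + s)*(1/(2*s)) = (12 + s)/(2*s))
x(q) = 2*q/(-191 + q) (x(q) = (2*q)/(-191 + q) = 2*q/(-191 + q))
x(158) + F(-10) = 2*158/(-191 + 158) + (1/2)*(12 - 10)/(-10) = 2*158/(-33) + (1/2)*(-1/10)*2 = 2*158*(-1/33) - 1/10 = -316/33 - 1/10 = -3193/330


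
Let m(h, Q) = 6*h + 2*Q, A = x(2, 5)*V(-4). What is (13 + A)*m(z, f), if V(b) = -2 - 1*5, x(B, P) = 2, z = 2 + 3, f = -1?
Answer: -28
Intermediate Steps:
z = 5
V(b) = -7 (V(b) = -2 - 5 = -7)
A = -14 (A = 2*(-7) = -14)
m(h, Q) = 2*Q + 6*h
(13 + A)*m(z, f) = (13 - 14)*(2*(-1) + 6*5) = -(-2 + 30) = -1*28 = -28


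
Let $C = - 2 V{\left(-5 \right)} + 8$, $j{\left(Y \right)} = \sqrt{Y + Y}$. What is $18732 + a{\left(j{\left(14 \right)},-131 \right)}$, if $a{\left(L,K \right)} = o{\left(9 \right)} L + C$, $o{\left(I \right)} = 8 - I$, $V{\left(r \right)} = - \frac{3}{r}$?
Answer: $\frac{93694}{5} - 2 \sqrt{7} \approx 18734.0$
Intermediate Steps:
$j{\left(Y \right)} = \sqrt{2} \sqrt{Y}$ ($j{\left(Y \right)} = \sqrt{2 Y} = \sqrt{2} \sqrt{Y}$)
$C = \frac{34}{5}$ ($C = - 2 \left(- \frac{3}{-5}\right) + 8 = - 2 \left(\left(-3\right) \left(- \frac{1}{5}\right)\right) + 8 = \left(-2\right) \frac{3}{5} + 8 = - \frac{6}{5} + 8 = \frac{34}{5} \approx 6.8$)
$a{\left(L,K \right)} = \frac{34}{5} - L$ ($a{\left(L,K \right)} = \left(8 - 9\right) L + \frac{34}{5} = - L + \frac{34}{5} = \frac{34}{5} - L$)
$18732 + a{\left(j{\left(14 \right)},-131 \right)} = 18732 + \left(\frac{34}{5} - \sqrt{2} \sqrt{14}\right) = 18732 + \left(\frac{34}{5} - 2 \sqrt{7}\right) = \frac{93694}{5} - 2 \sqrt{7}$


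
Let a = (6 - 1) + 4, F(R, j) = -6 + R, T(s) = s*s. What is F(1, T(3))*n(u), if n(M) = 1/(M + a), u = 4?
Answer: -5/13 ≈ -0.38462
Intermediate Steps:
T(s) = s²
a = 9 (a = 5 + 4 = 9)
n(M) = 1/(9 + M) (n(M) = 1/(M + 9) = 1/(9 + M))
F(1, T(3))*n(u) = (-6 + 1)/(9 + 4) = -5/13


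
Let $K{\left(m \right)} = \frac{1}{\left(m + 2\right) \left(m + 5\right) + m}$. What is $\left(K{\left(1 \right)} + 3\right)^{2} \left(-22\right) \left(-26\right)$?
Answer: $\frac{1924208}{361} \approx 5330.2$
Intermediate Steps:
$K{\left(m \right)} = \frac{1}{m + \left(2 + m\right) \left(5 + m\right)}$ ($K{\left(m \right)} = \frac{1}{\left(2 + m\right) \left(5 + m\right) + m} = \frac{1}{m + \left(2 + m\right) \left(5 + m\right)}$)
$\left(K{\left(1 \right)} + 3\right)^{2} \left(-22\right) \left(-26\right) = \left(\frac{1}{10 + 1^{2} + 8 \cdot 1} + 3\right)^{2} \left(-22\right) \left(-26\right) = \left(\frac{1}{10 + 1 + 8} + 3\right)^{2} \left(-22\right) \left(-26\right) = \left(\frac{1}{19} + 3\right)^{2} \left(-22\right) \left(-26\right) = \left(\frac{58}{19}\right)^{2} \left(-22\right) \left(-26\right) = \frac{3364}{361} \left(-22\right) \left(-26\right) = \left(- \frac{74008}{361}\right) \left(-26\right) = \frac{1924208}{361}$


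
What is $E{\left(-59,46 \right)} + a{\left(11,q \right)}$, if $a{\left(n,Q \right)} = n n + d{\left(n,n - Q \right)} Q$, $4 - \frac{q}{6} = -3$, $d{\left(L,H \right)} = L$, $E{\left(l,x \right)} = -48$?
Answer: $535$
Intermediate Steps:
$q = 42$ ($q = 24 - -18 = 24 + 18 = 42$)
$a{\left(n,Q \right)} = n^{2} + Q n$ ($a{\left(n,Q \right)} = n n + n Q = n^{2} + Q n$)
$E{\left(-59,46 \right)} + a{\left(11,q \right)} = -48 + 11 \left(42 + 11\right) = -48 + 11 \cdot 53 = -48 + 583 = 535$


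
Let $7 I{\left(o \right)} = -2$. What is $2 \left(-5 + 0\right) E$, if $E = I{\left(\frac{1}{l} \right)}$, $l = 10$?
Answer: $\frac{20}{7} \approx 2.8571$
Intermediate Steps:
$I{\left(o \right)} = - \frac{2}{7}$ ($I{\left(o \right)} = \frac{1}{7} \left(-2\right) = - \frac{2}{7}$)
$E = - \frac{2}{7} \approx -0.28571$
$2 \left(-5 + 0\right) E = 2 \left(-5 + 0\right) \left(- \frac{2}{7}\right) = 2 \left(-5\right) \left(- \frac{2}{7}\right) = \left(-10\right) \left(- \frac{2}{7}\right) = \frac{20}{7}$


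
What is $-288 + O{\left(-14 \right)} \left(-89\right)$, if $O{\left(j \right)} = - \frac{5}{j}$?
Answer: $- \frac{4477}{14} \approx -319.79$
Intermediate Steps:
$-288 + O{\left(-14 \right)} \left(-89\right) = -288 + - \frac{5}{-14} \left(-89\right) = -288 + \left(-5\right) \left(- \frac{1}{14}\right) \left(-89\right) = -288 + \frac{5}{14} \left(-89\right) = -288 - \frac{445}{14} = - \frac{4477}{14}$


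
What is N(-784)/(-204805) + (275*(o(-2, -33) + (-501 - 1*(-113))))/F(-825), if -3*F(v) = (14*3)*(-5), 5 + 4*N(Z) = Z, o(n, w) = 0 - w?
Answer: -7997629727/5734540 ≈ -1394.6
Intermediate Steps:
o(n, w) = -w
N(Z) = -5/4 + Z/4
F(v) = 70 (F(v) = -14*3*(-5)/3 = -14*(-5) = -⅓*(-210) = 70)
N(-784)/(-204805) + (275*(o(-2, -33) + (-501 - 1*(-113))))/F(-825) = (-5/4 + (¼)*(-784))/(-204805) + (275*(-1*(-33) + (-501 - 1*(-113))))/70 = (-5/4 - 196)*(-1/204805) + (275*(33 + (-501 + 113)))*(1/70) = -789/4*(-1/204805) + (275*(33 - 388))*(1/70) = 789/819220 + (275*(-355))*(1/70) = 789/819220 - 97625*1/70 = 789/819220 - 19525/14 = -7997629727/5734540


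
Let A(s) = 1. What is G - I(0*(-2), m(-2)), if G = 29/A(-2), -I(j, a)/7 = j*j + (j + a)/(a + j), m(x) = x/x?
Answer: 36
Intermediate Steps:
m(x) = 1
I(j, a) = -7 - 7*j² (I(j, a) = -7*(j*j + (j + a)/(a + j)) = -7*(j² + (a + j)/(a + j)) = -7*(j² + 1) = -7*(1 + j²) = -7 - 7*j²)
G = 29 (G = 29/1 = 29*1 = 29)
G - I(0*(-2), m(-2)) = 29 - (-7 - 7*(0*(-2))²) = 29 - (-7 - 7*0²) = 29 - (-7 - 7*0) = 29 - (-7 + 0) = 29 - 1*(-7) = 29 + 7 = 36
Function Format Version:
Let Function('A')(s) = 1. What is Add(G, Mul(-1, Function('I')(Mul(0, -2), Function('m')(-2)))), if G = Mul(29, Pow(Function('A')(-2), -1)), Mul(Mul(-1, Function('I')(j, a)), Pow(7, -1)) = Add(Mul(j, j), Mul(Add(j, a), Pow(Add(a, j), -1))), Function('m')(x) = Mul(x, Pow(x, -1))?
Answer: 36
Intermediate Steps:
Function('m')(x) = 1
Function('I')(j, a) = Add(-7, Mul(-7, Pow(j, 2))) (Function('I')(j, a) = Mul(-7, Add(Mul(j, j), Mul(Add(j, a), Pow(Add(a, j), -1)))) = Mul(-7, Add(Pow(j, 2), Mul(Add(a, j), Pow(Add(a, j), -1)))) = Mul(-7, Add(Pow(j, 2), 1)) = Mul(-7, Add(1, Pow(j, 2))) = Add(-7, Mul(-7, Pow(j, 2))))
G = 29 (G = Mul(29, Pow(1, -1)) = Mul(29, 1) = 29)
Add(G, Mul(-1, Function('I')(Mul(0, -2), Function('m')(-2)))) = Add(29, Mul(-1, Add(-7, Mul(-7, Pow(Mul(0, -2), 2))))) = Add(29, Mul(-1, Add(-7, Mul(-7, Pow(0, 2))))) = Add(29, Mul(-1, Add(-7, Mul(-7, 0)))) = Add(29, Mul(-1, Add(-7, 0))) = Add(29, Mul(-1, -7)) = Add(29, 7) = 36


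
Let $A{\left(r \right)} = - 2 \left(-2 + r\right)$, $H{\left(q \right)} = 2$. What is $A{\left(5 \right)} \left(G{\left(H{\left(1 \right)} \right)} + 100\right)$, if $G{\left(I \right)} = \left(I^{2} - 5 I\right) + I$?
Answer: $-576$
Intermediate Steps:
$A{\left(r \right)} = 4 - 2 r$
$G{\left(I \right)} = I^{2} - 4 I$
$A{\left(5 \right)} \left(G{\left(H{\left(1 \right)} \right)} + 100\right) = \left(4 - 10\right) \left(2 \left(-4 + 2\right) + 100\right) = \left(4 - 10\right) \left(2 \left(-2\right) + 100\right) = - 6 \left(-4 + 100\right) = \left(-6\right) 96 = -576$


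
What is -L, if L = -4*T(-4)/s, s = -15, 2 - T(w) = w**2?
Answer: 56/15 ≈ 3.7333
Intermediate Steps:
T(w) = 2 - w**2
L = -56/15 (L = -4*(2 - 1*(-4)**2)/(-15) = -4*(2 - 1*16)*(-1)/15 = -4*(2 - 16)*(-1)/15 = -(-56)*(-1)/15 = -4*14/15 = -56/15 ≈ -3.7333)
-L = -1*(-56/15) = 56/15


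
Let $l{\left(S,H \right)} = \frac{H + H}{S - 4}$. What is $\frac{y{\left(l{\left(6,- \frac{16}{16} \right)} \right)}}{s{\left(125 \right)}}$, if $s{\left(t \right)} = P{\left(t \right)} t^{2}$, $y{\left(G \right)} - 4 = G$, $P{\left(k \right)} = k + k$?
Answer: $\frac{3}{3906250} \approx 7.68 \cdot 10^{-7}$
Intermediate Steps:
$P{\left(k \right)} = 2 k$
$l{\left(S,H \right)} = \frac{2 H}{-4 + S}$
$y{\left(G \right)} = 4 + G$
$s{\left(t \right)} = 2 t^{3}$ ($s{\left(t \right)} = 2 t t^{2} = 2 t^{3}$)
$\frac{y{\left(l{\left(6,- \frac{16}{16} \right)} \right)}}{s{\left(125 \right)}} = \frac{4 + \frac{2 \left(- \frac{16}{16}\right)}{-4 + 6}}{2 \cdot 125^{3}} = \frac{4 + \frac{2 \left(\left(-16\right) \frac{1}{16}\right)}{2}}{2 \cdot 1953125} = \frac{4 + 2 \left(-1\right) \frac{1}{2}}{3906250} = \left(4 - 1\right) \frac{1}{3906250} = 3 \cdot \frac{1}{3906250} = \frac{3}{3906250}$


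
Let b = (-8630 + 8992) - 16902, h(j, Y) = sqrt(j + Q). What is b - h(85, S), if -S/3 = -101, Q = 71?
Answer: -16540 - 2*sqrt(39) ≈ -16553.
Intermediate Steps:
S = 303 (S = -3*(-101) = 303)
h(j, Y) = sqrt(71 + j) (h(j, Y) = sqrt(j + 71) = sqrt(71 + j))
b = -16540 (b = 362 - 16902 = -16540)
b - h(85, S) = -16540 - sqrt(71 + 85) = -16540 - sqrt(156) = -16540 - 2*sqrt(39)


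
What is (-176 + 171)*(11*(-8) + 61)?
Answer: 135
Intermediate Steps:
(-176 + 171)*(11*(-8) + 61) = -5*(-88 + 61) = -5*(-27) = 135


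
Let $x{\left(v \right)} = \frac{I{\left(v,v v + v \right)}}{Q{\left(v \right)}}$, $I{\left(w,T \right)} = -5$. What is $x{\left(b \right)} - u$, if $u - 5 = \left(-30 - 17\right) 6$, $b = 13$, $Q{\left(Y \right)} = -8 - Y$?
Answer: $\frac{5822}{21} \approx 277.24$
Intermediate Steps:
$u = -277$ ($u = 5 + \left(-30 - 17\right) 6 = 5 - 282 = -277$)
$x{\left(v \right)} = - \frac{5}{-8 - v}$
$x{\left(b \right)} - u = \frac{5}{8 + 13} - -277 = \frac{5}{21} + 277 = \frac{5822}{21}$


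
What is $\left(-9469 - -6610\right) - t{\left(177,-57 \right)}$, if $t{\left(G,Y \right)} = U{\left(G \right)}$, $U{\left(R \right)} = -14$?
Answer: $-2845$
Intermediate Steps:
$t{\left(G,Y \right)} = -14$
$\left(-9469 - -6610\right) - t{\left(177,-57 \right)} = \left(-9469 - -6610\right) - -14 = \left(-9469 + 6610\right) + 14 = -2859 + 14 = -2845$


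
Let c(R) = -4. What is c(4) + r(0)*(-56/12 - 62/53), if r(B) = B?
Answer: -4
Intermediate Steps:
c(4) + r(0)*(-56/12 - 62/53) = -4 + 0*(-56/12 - 62/53) = -4 + 0*(-56*1/12 - 62*1/53) = -4 + 0*(-14/3 - 62/53) = -4 + 0*(-928/159) = -4 + 0 = -4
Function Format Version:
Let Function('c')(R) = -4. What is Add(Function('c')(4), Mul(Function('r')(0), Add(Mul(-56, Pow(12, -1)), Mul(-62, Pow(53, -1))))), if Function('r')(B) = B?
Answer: -4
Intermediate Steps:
Add(Function('c')(4), Mul(Function('r')(0), Add(Mul(-56, Pow(12, -1)), Mul(-62, Pow(53, -1))))) = Add(-4, Mul(0, Add(Mul(-56, Pow(12, -1)), Mul(-62, Pow(53, -1))))) = Add(-4, Mul(0, Add(Mul(-56, Rational(1, 12)), Mul(-62, Rational(1, 53))))) = Add(-4, Mul(0, Add(Rational(-14, 3), Rational(-62, 53)))) = Add(-4, Mul(0, Rational(-928, 159))) = Add(-4, 0) = -4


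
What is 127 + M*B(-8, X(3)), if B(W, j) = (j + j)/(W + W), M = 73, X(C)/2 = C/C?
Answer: 435/4 ≈ 108.75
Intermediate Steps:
X(C) = 2 (X(C) = 2*(C/C) = 2*1 = 2)
B(W, j) = j/W (B(W, j) = (2*j)/((2*W)) = (2*j)*(1/(2*W)) = j/W)
127 + M*B(-8, X(3)) = 127 + 73*(2/(-8)) = 127 + 73*(2*(-⅛)) = 127 + 73*(-¼) = 127 - 73/4 = 435/4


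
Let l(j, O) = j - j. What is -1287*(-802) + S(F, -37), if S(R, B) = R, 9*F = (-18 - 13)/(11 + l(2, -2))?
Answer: 102185195/99 ≈ 1.0322e+6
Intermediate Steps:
l(j, O) = 0
F = -31/99 (F = ((-18 - 13)/(11 + 0))/9 = (-31/11)/9 = (-31*1/11)/9 = (⅑)*(-31/11) = -31/99 ≈ -0.31313)
-1287*(-802) + S(F, -37) = -1287*(-802) - 31/99 = 1032174 - 31/99 = 102185195/99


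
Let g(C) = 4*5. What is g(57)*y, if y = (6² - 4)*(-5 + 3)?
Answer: -1280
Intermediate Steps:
g(C) = 20
y = -64 (y = (36 - 4)*(-2) = 32*(-2) = -64)
g(57)*y = 20*(-64) = -1280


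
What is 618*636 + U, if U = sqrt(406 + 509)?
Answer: 393048 + sqrt(915) ≈ 3.9308e+5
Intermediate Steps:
U = sqrt(915) ≈ 30.249
618*636 + U = 618*636 + sqrt(915) = 393048 + sqrt(915)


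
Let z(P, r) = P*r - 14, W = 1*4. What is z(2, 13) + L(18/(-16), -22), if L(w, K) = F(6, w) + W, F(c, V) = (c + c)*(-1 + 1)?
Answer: 16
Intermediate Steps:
F(c, V) = 0 (F(c, V) = (2*c)*0 = 0)
W = 4
z(P, r) = -14 + P*r
L(w, K) = 4 (L(w, K) = 0 + 4 = 4)
z(2, 13) + L(18/(-16), -22) = (-14 + 2*13) + 4 = (-14 + 26) + 4 = 12 + 4 = 16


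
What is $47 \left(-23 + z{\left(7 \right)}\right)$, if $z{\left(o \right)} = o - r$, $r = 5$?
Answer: $-987$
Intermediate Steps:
$z{\left(o \right)} = -5 + o$ ($z{\left(o \right)} = o - 5 = -5 + o$)
$47 \left(-23 + z{\left(7 \right)}\right) = 47 \left(-23 + \left(-5 + 7\right)\right) = 47 \left(-23 + 2\right) = 47 \left(-21\right) = -987$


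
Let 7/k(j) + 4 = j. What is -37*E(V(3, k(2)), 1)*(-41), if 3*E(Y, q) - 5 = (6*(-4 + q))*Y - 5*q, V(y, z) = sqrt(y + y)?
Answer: -9102*sqrt(6) ≈ -22295.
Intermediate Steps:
k(j) = 7/(-4 + j)
V(y, z) = sqrt(2)*sqrt(y) (V(y, z) = sqrt(2*y) = sqrt(2)*sqrt(y))
E(Y, q) = 5/3 - 5*q/3 + Y*(-24 + 6*q)/3 (E(Y, q) = 5/3 + ((6*(-4 + q))*Y - 5*q)/3 = 5/3 + ((-24 + 6*q)*Y - 5*q)/3 = 5/3 + (Y*(-24 + 6*q) - 5*q)/3 = 5/3 + (-5*q + Y*(-24 + 6*q))/3 = 5/3 + (-5*q/3 + Y*(-24 + 6*q)/3) = 5/3 - 5*q/3 + Y*(-24 + 6*q)/3)
-37*E(V(3, k(2)), 1)*(-41) = -37*(5/3 - 8*sqrt(2)*sqrt(3) - 5/3*1 + 2*(sqrt(2)*sqrt(3))*1)*(-41) = -37*(5/3 - 8*sqrt(6) - 5/3 + 2*sqrt(6)*1)*(-41) = -37*(5/3 - 8*sqrt(6) - 5/3 + 2*sqrt(6))*(-41) = -(-222)*sqrt(6)*(-41) = (222*sqrt(6))*(-41) = -9102*sqrt(6)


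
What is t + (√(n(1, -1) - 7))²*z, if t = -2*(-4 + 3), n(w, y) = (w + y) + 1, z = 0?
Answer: 2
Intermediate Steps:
n(w, y) = 1 + w + y
t = 2 (t = -2*(-1) = 2)
t + (√(n(1, -1) - 7))²*z = 2 + (√((1 + 1 - 1) - 7))²*0 = 2 + (√(1 - 7))²*0 = 2 + (√(-6))²*0 = 2 + (I*√6)²*0 = 2 - 6*0 = 2 + 0 = 2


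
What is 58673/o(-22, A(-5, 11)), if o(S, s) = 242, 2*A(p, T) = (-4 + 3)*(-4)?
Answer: 58673/242 ≈ 242.45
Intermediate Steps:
A(p, T) = 2 (A(p, T) = ((-4 + 3)*(-4))/2 = (-1*(-4))/2 = (1/2)*4 = 2)
58673/o(-22, A(-5, 11)) = 58673/242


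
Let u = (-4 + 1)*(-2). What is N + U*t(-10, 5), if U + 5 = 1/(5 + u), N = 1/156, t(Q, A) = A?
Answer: -42109/1716 ≈ -24.539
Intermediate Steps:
N = 1/156 ≈ 0.0064103
u = 6 (u = -3*(-2) = 6)
U = -54/11 (U = -5 + 1/(5 + 6) = -5 + 1/11 = -54/11 ≈ -4.9091)
N + U*t(-10, 5) = 1/156 - 54/11*5 = 1/156 - 270/11 = -42109/1716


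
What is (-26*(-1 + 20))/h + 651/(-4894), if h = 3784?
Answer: -1220255/4629724 ≈ -0.26357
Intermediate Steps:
(-26*(-1 + 20))/h + 651/(-4894) = -26*(-1 + 20)/3784 + 651/(-4894) = -26*19*(1/3784) + 651*(-1/4894) = -494*1/3784 - 651/4894 = -247/1892 - 651/4894 = -1220255/4629724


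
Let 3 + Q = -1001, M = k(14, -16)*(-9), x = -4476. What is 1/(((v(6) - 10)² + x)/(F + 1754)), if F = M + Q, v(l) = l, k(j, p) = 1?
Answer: -741/4460 ≈ -0.16614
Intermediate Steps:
M = -9 (M = 1*(-9) = -9)
Q = -1004 (Q = -3 - 1001 = -1004)
F = -1013 (F = -9 - 1004 = -1013)
1/(((v(6) - 10)² + x)/(F + 1754)) = 1/(((6 - 10)² - 4476)/(-1013 + 1754)) = 1/(((-4)² - 4476)/741) = 1/((16 - 4476)*(1/741)) = 1/(-4460*1/741) = 1/(-4460/741) = -741/4460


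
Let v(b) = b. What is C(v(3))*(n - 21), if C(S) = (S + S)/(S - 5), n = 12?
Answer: 27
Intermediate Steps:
C(S) = 2*S/(-5 + S) (C(S) = (2*S)/(-5 + S) = 2*S/(-5 + S))
C(v(3))*(n - 21) = (2*3/(-5 + 3))*(12 - 21) = (2*3/(-2))*(-9) = (2*3*(-½))*(-9) = -3*(-9) = 27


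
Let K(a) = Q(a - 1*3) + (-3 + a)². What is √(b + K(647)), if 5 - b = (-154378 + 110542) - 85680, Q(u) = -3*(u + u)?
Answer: √540393 ≈ 735.11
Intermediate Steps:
Q(u) = -6*u
K(a) = 18 + (-3 + a)² - 6*a (K(a) = -6*(a - 1*3) + (-3 + a)² = -6*(a - 3) + (-3 + a)² = -6*(-3 + a) + (-3 + a)² = (18 - 6*a) + (-3 + a)² = 18 + (-3 + a)² - 6*a)
b = 129521 (b = 5 - ((-154378 + 110542) - 85680) = 5 - (-43836 - 85680) = 5 - 1*(-129516) = 5 + 129516 = 129521)
√(b + K(647)) = √(129521 + (27 + 647² - 12*647)) = √(129521 + (27 + 418609 - 7764)) = √(129521 + 410872) = √540393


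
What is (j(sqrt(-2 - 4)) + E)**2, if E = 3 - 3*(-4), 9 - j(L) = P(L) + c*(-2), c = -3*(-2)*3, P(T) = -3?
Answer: 3969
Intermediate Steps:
c = 18 (c = 6*3 = 18)
j(L) = 48 (j(L) = 9 - (-3 + 18*(-2)) = 9 - (-3 - 36) = 9 - 1*(-39) = 9 + 39 = 48)
E = 15 (E = 3 + 12 = 15)
(j(sqrt(-2 - 4)) + E)**2 = (48 + 15)**2 = 63**2 = 3969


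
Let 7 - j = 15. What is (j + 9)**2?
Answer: 1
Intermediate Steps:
j = -8 (j = 7 - 1*15 = 7 - 15 = -8)
(j + 9)**2 = (-8 + 9)**2 = 1**2 = 1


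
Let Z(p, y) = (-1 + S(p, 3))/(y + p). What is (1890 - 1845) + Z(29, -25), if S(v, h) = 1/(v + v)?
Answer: 10383/232 ≈ 44.754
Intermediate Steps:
S(v, h) = 1/(2*v)
Z(p, y) = (-1 + 1/(2*p))/(p + y) (Z(p, y) = (-1 + 1/(2*p))/(y + p) = (-1 + 1/(2*p))/(p + y))
(1890 - 1845) + Z(29, -25) = (1890 - 1845) + (½ - 1*29)/(29*(29 - 25)) = 45 + (1/29)*(½ - 29)/4 = 45 + (1/29)*(¼)*(-57/2) = 45 - 57/232 = 10383/232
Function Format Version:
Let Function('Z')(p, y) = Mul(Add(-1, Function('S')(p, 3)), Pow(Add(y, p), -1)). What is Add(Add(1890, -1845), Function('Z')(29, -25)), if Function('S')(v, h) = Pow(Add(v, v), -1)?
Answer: Rational(10383, 232) ≈ 44.754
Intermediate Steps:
Function('S')(v, h) = Mul(Rational(1, 2), Pow(v, -1)) (Function('S')(v, h) = Pow(Mul(2, v), -1) = Mul(Rational(1, 2), Pow(v, -1)))
Function('Z')(p, y) = Mul(Pow(Add(p, y), -1), Add(-1, Mul(Rational(1, 2), Pow(p, -1)))) (Function('Z')(p, y) = Mul(Add(-1, Mul(Rational(1, 2), Pow(p, -1))), Pow(Add(y, p), -1)) = Mul(Add(-1, Mul(Rational(1, 2), Pow(p, -1))), Pow(Add(p, y), -1)) = Mul(Pow(Add(p, y), -1), Add(-1, Mul(Rational(1, 2), Pow(p, -1)))))
Add(Add(1890, -1845), Function('Z')(29, -25)) = Add(Add(1890, -1845), Mul(Pow(29, -1), Pow(Add(29, -25), -1), Add(Rational(1, 2), Mul(-1, 29)))) = Add(45, Mul(Rational(1, 29), Pow(4, -1), Add(Rational(1, 2), -29))) = Add(45, Mul(Rational(1, 29), Rational(1, 4), Rational(-57, 2))) = Add(45, Rational(-57, 232)) = Rational(10383, 232)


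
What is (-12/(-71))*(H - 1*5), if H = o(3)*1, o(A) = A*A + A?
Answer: 84/71 ≈ 1.1831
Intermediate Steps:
o(A) = A + A² (o(A) = A² + A = A + A²)
H = 12 (H = (3*(1 + 3))*1 = (3*4)*1 = 12*1 = 12)
(-12/(-71))*(H - 1*5) = (-12/(-71))*(12 - 1*5) = (-12*(-1/71))*(12 - 5) = (12/71)*7 = 84/71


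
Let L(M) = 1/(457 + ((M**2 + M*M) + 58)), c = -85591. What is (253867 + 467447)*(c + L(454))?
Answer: -25482168743737464/412747 ≈ -6.1738e+10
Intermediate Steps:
L(M) = 1/(515 + 2*M**2) (L(M) = 1/(457 + ((M**2 + M**2) + 58)) = 1/(457 + (2*M**2 + 58)) = 1/(457 + (58 + 2*M**2)) = 1/(515 + 2*M**2))
(253867 + 467447)*(c + L(454)) = (253867 + 467447)*(-85591 + 1/(515 + 2*454**2)) = 721314*(-85591 + 1/(515 + 2*206116)) = 721314*(-85591 + 1/(515 + 412232)) = 721314*(-85591 + 1/412747) = 721314*(-35327428476/412747) = -25482168743737464/412747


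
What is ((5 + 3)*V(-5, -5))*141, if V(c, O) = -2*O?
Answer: 11280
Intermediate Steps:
((5 + 3)*V(-5, -5))*141 = ((5 + 3)*(-2*(-5)))*141 = (8*10)*141 = 80*141 = 11280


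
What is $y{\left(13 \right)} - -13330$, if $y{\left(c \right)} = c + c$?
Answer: $13356$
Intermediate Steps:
$y{\left(c \right)} = 2 c$
$y{\left(13 \right)} - -13330 = 2 \cdot 13 - -13330 = 26 + 13330 = 13356$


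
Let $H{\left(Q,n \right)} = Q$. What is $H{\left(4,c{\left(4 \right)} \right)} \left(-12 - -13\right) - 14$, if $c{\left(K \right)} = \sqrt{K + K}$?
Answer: $-10$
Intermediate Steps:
$c{\left(K \right)} = \sqrt{2} \sqrt{K}$ ($c{\left(K \right)} = \sqrt{2 K} = \sqrt{2} \sqrt{K}$)
$H{\left(4,c{\left(4 \right)} \right)} \left(-12 - -13\right) - 14 = 4 \left(-12 - -13\right) - 14 = 4 \left(-12 + 13\right) - 14 = 4 \cdot 1 - 14 = 4 - 14 = -10$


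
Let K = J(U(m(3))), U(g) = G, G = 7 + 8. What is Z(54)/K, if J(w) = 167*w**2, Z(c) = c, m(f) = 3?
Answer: 6/4175 ≈ 0.0014371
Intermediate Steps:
G = 15
U(g) = 15
K = 37575 (K = 167*15**2 = 167*225 = 37575)
Z(54)/K = 54/37575 = 54*(1/37575) = 6/4175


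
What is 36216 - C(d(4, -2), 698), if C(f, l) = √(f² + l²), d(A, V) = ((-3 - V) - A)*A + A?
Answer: 36216 - 2*√121865 ≈ 35518.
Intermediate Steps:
d(A, V) = A + A*(-3 - A - V) (d(A, V) = (-3 - A - V)*A + A = A*(-3 - A - V) + A = A + A*(-3 - A - V))
36216 - C(d(4, -2), 698) = 36216 - √((-1*4*(2 + 4 - 2))² + 698²) = 36216 - √((-1*4*4)² + 487204) = 36216 - √((-16)² + 487204) = 36216 - √(256 + 487204) = 36216 - √487460 = 36216 - 2*√121865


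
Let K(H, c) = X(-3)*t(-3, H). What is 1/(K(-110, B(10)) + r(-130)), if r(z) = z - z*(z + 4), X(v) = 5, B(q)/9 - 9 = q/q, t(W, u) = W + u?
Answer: -1/17075 ≈ -5.8565e-5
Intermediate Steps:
B(q) = 90 (B(q) = 81 + 9*(q/q) = 81 + 9*1 = 81 + 9 = 90)
K(H, c) = -15 + 5*H (K(H, c) = 5*(-3 + H) = -15 + 5*H)
r(z) = z - z*(4 + z)
1/(K(-110, B(10)) + r(-130)) = 1/((-15 + 5*(-110)) - 1*(-130)*(3 - 130)) = 1/((-15 - 550) - 1*(-130)*(-127)) = 1/(-565 - 16510) = 1/(-17075) = -1/17075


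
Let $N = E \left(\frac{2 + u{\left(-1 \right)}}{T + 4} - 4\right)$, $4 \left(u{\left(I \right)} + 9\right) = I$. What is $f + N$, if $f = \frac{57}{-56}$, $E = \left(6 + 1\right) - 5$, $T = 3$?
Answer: $- \frac{621}{56} \approx -11.089$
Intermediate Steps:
$u{\left(I \right)} = -9 + \frac{I}{4}$
$E = 2$ ($E = 7 - 5 = 2$)
$f = - \frac{57}{56}$ ($f = 57 \left(- \frac{1}{56}\right) = - \frac{57}{56} \approx -1.0179$)
$N = - \frac{141}{14}$ ($N = 2 \left(\frac{2 + \left(-9 + \frac{1}{4} \left(-1\right)\right)}{3 + 4} - 4\right) = 2 \left(\frac{2 - \frac{37}{4}}{7} - 4\right) = 2 \left(\left(2 - \frac{37}{4}\right) \frac{1}{7} - 4\right) = 2 \left(\left(- \frac{29}{4}\right) \frac{1}{7} - 4\right) = 2 \left(- \frac{29}{28} - 4\right) = 2 \left(- \frac{141}{28}\right) = - \frac{141}{14} \approx -10.071$)
$f + N = - \frac{57}{56} - \frac{141}{14} = - \frac{621}{56}$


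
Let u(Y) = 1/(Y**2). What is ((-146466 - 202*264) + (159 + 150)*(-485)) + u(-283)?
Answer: -28003839650/80089 ≈ -3.4966e+5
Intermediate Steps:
u(Y) = Y**(-2)
((-146466 - 202*264) + (159 + 150)*(-485)) + u(-283) = ((-146466 - 202*264) + (159 + 150)*(-485)) + (-283)**(-2) = ((-146466 - 1*53328) + 309*(-485)) + 1/80089 = ((-146466 - 53328) - 149865) + 1/80089 = (-199794 - 149865) + 1/80089 = -349659 + 1/80089 = -28003839650/80089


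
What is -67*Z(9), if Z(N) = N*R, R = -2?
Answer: 1206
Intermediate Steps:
Z(N) = -2*N (Z(N) = N*(-2) = -2*N)
-67*Z(9) = -(-134)*9 = -67*(-18) = 1206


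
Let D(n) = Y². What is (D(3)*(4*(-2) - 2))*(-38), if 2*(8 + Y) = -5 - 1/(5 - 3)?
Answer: 175655/4 ≈ 43914.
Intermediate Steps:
Y = -43/4 (Y = -8 + (-5 - 1/(5 - 3))/2 = -8 + (-5 - 1/2)/2 = -8 + (-5 - 1*½)/2 = -8 + (-5 - ½)/2 = -8 + (½)*(-11/2) = -8 - 11/4 = -43/4 ≈ -10.750)
D(n) = 1849/16 (D(n) = (-43/4)² = 1849/16)
(D(3)*(4*(-2) - 2))*(-38) = (1849*(4*(-2) - 2)/16)*(-38) = (1849*(-8 - 2)/16)*(-38) = ((1849/16)*(-10))*(-38) = -9245/8*(-38) = 175655/4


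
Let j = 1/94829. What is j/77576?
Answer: 1/7356454504 ≈ 1.3594e-10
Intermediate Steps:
j = 1/94829 ≈ 1.0545e-5
j/77576 = (1/94829)/77576 = (1/94829)*(1/77576) = 1/7356454504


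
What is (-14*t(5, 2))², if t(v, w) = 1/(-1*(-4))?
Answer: 49/4 ≈ 12.250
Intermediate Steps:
t(v, w) = ¼ (t(v, w) = 1/4 = ¼)
(-14*t(5, 2))² = (-14*¼)² = (-7/2)² = 49/4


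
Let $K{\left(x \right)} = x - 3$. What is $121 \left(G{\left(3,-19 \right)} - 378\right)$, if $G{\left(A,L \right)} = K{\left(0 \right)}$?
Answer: $-46101$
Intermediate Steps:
$K{\left(x \right)} = -3 + x$
$G{\left(A,L \right)} = -3$ ($G{\left(A,L \right)} = -3 + 0 = -3$)
$121 \left(G{\left(3,-19 \right)} - 378\right) = 121 \left(-3 - 378\right) = 121 \left(-381\right) = -46101$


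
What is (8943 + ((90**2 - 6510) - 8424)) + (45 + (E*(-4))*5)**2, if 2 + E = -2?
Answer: 17734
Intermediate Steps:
E = -4 (E = -2 - 2 = -4)
(8943 + ((90**2 - 6510) - 8424)) + (45 + (E*(-4))*5)**2 = (8943 + ((90**2 - 6510) - 8424)) + (45 - 4*(-4)*5)**2 = (8943 + ((8100 - 6510) - 8424)) + (45 + 16*5)**2 = (8943 + (1590 - 8424)) + (45 + 80)**2 = (8943 - 6834) + 125**2 = 2109 + 15625 = 17734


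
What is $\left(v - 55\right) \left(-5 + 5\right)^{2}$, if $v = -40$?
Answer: $0$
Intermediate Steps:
$\left(v - 55\right) \left(-5 + 5\right)^{2} = \left(-40 - 55\right) \left(-5 + 5\right)^{2} = - 95 \cdot 0^{2} = \left(-95\right) 0 = 0$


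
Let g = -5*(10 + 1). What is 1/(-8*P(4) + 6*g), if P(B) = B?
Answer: -1/362 ≈ -0.0027624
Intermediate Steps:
g = -55 (g = -5*11 = -55)
1/(-8*P(4) + 6*g) = 1/(-8*4 + 6*(-55)) = 1/(-32 - 330) = 1/(-362) = -1/362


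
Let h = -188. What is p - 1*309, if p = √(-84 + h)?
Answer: -309 + 4*I*√17 ≈ -309.0 + 16.492*I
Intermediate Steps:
p = 4*I*√17 (p = √(-84 - 188) = √(-272) = 4*I*√17 ≈ 16.492*I)
p - 1*309 = 4*I*√17 - 1*309 = 4*I*√17 - 309 = -309 + 4*I*√17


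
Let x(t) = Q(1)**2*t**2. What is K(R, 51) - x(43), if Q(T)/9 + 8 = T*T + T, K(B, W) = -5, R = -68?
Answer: -5391689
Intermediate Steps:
Q(T) = -72 + 9*T + 9*T**2 (Q(T) = -72 + 9*(T*T + T) = -72 + 9*(T**2 + T) = -72 + 9*(T + T**2) = -72 + (9*T + 9*T**2) = -72 + 9*T + 9*T**2)
x(t) = 2916*t**2 (x(t) = (-72 + 9*1 + 9*1**2)**2*t**2 = (-72 + 9 + 9*1)**2*t**2 = (-72 + 9 + 9)**2*t**2 = (-54)**2*t**2 = 2916*t**2)
K(R, 51) - x(43) = -5 - 2916*43**2 = -5 - 2916*1849 = -5 - 1*5391684 = -5 - 5391684 = -5391689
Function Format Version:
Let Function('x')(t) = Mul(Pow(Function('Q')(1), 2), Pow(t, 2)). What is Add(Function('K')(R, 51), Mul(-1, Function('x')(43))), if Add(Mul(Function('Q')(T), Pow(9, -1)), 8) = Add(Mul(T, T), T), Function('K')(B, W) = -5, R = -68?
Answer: -5391689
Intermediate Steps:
Function('Q')(T) = Add(-72, Mul(9, T), Mul(9, Pow(T, 2))) (Function('Q')(T) = Add(-72, Mul(9, Add(Mul(T, T), T))) = Add(-72, Mul(9, Add(Pow(T, 2), T))) = Add(-72, Mul(9, Add(T, Pow(T, 2)))) = Add(-72, Add(Mul(9, T), Mul(9, Pow(T, 2)))) = Add(-72, Mul(9, T), Mul(9, Pow(T, 2))))
Function('x')(t) = Mul(2916, Pow(t, 2)) (Function('x')(t) = Mul(Pow(Add(-72, Mul(9, 1), Mul(9, Pow(1, 2))), 2), Pow(t, 2)) = Mul(Pow(Add(-72, 9, Mul(9, 1)), 2), Pow(t, 2)) = Mul(Pow(Add(-72, 9, 9), 2), Pow(t, 2)) = Mul(Pow(-54, 2), Pow(t, 2)) = Mul(2916, Pow(t, 2)))
Add(Function('K')(R, 51), Mul(-1, Function('x')(43))) = Add(-5, Mul(-1, Mul(2916, Pow(43, 2)))) = Add(-5, Mul(-1, Mul(2916, 1849))) = Add(-5, Mul(-1, 5391684)) = Add(-5, -5391684) = -5391689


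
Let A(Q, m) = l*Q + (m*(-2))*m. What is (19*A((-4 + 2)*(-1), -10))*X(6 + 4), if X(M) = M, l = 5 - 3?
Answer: -37240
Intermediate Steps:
l = 2
A(Q, m) = -2*m² + 2*Q (A(Q, m) = 2*Q + (m*(-2))*m = 2*Q + (-2*m)*m = 2*Q - 2*m² = -2*m² + 2*Q)
(19*A((-4 + 2)*(-1), -10))*X(6 + 4) = (19*(-2*(-10)² + 2*((-4 + 2)*(-1))))*(6 + 4) = (19*(-2*100 + 2*(-2*(-1))))*10 = (19*(-200 + 2*2))*10 = (19*(-200 + 4))*10 = (19*(-196))*10 = -3724*10 = -37240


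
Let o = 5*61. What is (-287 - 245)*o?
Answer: -162260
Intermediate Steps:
o = 305
(-287 - 245)*o = (-287 - 245)*305 = -532*305 = -162260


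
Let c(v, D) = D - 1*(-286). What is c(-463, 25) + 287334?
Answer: 287645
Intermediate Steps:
c(v, D) = 286 + D (c(v, D) = D + 286 = 286 + D)
c(-463, 25) + 287334 = (286 + 25) + 287334 = 311 + 287334 = 287645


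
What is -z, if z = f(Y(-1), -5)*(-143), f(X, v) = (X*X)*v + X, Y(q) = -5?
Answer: -18590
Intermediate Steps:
f(X, v) = X + v*X² (f(X, v) = X²*v + X = v*X² + X = X + v*X²)
z = 18590 (z = -5*(1 - 5*(-5))*(-143) = -5*(1 + 25)*(-143) = -5*26*(-143) = -130*(-143) = 18590)
-z = -1*18590 = -18590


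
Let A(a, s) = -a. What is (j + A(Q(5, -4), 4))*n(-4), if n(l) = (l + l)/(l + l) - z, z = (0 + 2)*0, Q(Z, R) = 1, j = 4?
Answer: 3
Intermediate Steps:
z = 0 (z = 2*0 = 0)
n(l) = 1 (n(l) = (l + l)/(l + l) - 1*0 = (2*l)/((2*l)) + 0 = (2*l)*(1/(2*l)) + 0 = 1 + 0 = 1)
(j + A(Q(5, -4), 4))*n(-4) = (4 - 1*1)*1 = (4 - 1)*1 = 3*1 = 3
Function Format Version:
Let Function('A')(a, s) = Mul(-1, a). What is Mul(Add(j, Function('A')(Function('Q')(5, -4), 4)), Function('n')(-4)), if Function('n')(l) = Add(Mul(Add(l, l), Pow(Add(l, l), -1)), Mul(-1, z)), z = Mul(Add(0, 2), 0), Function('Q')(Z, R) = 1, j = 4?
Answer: 3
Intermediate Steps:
z = 0 (z = Mul(2, 0) = 0)
Function('n')(l) = 1 (Function('n')(l) = Add(Mul(Add(l, l), Pow(Add(l, l), -1)), Mul(-1, 0)) = Add(Mul(Mul(2, l), Pow(Mul(2, l), -1)), 0) = Add(Mul(Mul(2, l), Mul(Rational(1, 2), Pow(l, -1))), 0) = Add(1, 0) = 1)
Mul(Add(j, Function('A')(Function('Q')(5, -4), 4)), Function('n')(-4)) = Mul(Add(4, Mul(-1, 1)), 1) = Mul(Add(4, -1), 1) = Mul(3, 1) = 3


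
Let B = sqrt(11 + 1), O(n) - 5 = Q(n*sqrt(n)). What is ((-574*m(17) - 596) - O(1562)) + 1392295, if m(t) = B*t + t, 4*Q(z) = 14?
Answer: 2763865/2 - 19516*sqrt(3) ≈ 1.3481e+6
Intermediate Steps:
Q(z) = 7/2 (Q(z) = (1/4)*14 = 7/2)
O(n) = 17/2 (O(n) = 5 + 7/2 = 17/2)
B = 2*sqrt(3) (B = sqrt(12) = 2*sqrt(3) ≈ 3.4641)
m(t) = t + 2*t*sqrt(3) (m(t) = (2*sqrt(3))*t + t = 2*t*sqrt(3) + t = t + 2*t*sqrt(3))
((-574*m(17) - 596) - O(1562)) + 1392295 = ((-9758*(1 + 2*sqrt(3)) - 596) - 1*17/2) + 1392295 = ((-574*(17 + 34*sqrt(3)) - 596) - 17/2) + 1392295 = (((-9758 - 19516*sqrt(3)) - 596) - 17/2) + 1392295 = ((-10354 - 19516*sqrt(3)) - 17/2) + 1392295 = (-20725/2 - 19516*sqrt(3)) + 1392295 = 2763865/2 - 19516*sqrt(3)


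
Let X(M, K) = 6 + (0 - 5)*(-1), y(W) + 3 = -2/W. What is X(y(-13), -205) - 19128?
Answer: -19117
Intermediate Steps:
y(W) = -3 - 2/W
X(M, K) = 11 (X(M, K) = 6 - 5*(-1) = 6 + 5 = 11)
X(y(-13), -205) - 19128 = 11 - 19128 = -19117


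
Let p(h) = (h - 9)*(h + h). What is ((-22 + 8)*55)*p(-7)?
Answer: -172480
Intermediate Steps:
p(h) = 2*h*(-9 + h) (p(h) = (-9 + h)*(2*h) = 2*h*(-9 + h))
((-22 + 8)*55)*p(-7) = ((-22 + 8)*55)*(2*(-7)*(-9 - 7)) = (-14*55)*(2*(-7)*(-16)) = -770*224 = -172480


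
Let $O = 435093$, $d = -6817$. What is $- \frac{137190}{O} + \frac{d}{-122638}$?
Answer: $- \frac{271738789}{1046253634} \approx -0.25973$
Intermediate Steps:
$- \frac{137190}{O} + \frac{d}{-122638} = - \frac{137190}{435093} - \frac{6817}{-122638} = \left(-137190\right) \frac{1}{435093} - - \frac{401}{7214} = - \frac{45730}{145031} + \frac{401}{7214} = - \frac{271738789}{1046253634}$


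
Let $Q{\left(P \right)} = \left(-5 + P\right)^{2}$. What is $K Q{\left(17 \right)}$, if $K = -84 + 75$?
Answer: $-1296$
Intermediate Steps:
$K = -9$
$K Q{\left(17 \right)} = - 9 \left(-5 + 17\right)^{2} = - 9 \cdot 12^{2} = \left(-9\right) 144 = -1296$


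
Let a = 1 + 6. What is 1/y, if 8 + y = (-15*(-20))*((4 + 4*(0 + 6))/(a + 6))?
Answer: 13/8296 ≈ 0.0015670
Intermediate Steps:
a = 7
y = 8296/13 (y = -8 + (-15*(-20))*((4 + 4*(0 + 6))/(7 + 6)) = -8 + 300*((4 + 4*6)/13) = -8 + 300*((4 + 24)*(1/13)) = -8 + 300*(28*(1/13)) = -8 + 300*(28/13) = -8 + 8400/13 = 8296/13 ≈ 638.15)
1/y = 1/(8296/13) = 13/8296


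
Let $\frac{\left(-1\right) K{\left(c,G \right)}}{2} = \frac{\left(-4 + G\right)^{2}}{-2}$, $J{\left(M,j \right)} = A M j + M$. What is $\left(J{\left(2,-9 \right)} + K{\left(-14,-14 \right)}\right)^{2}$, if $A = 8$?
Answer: $33124$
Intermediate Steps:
$J{\left(M,j \right)} = M + 8 M j$ ($J{\left(M,j \right)} = 8 M j + M = M + 8 M j$)
$K{\left(c,G \right)} = \left(-4 + G\right)^{2}$ ($K{\left(c,G \right)} = - 2 \frac{\left(-4 + G\right)^{2}}{-2} = - 2 \left(-4 + G\right)^{2} \left(- \frac{1}{2}\right) = - 2 \left(- \frac{\left(-4 + G\right)^{2}}{2}\right) = \left(-4 + G\right)^{2}$)
$\left(J{\left(2,-9 \right)} + K{\left(-14,-14 \right)}\right)^{2} = \left(2 \left(1 + 8 \left(-9\right)\right) + \left(-4 - 14\right)^{2}\right)^{2} = \left(2 \left(1 - 72\right) + \left(-18\right)^{2}\right)^{2} = \left(2 \left(-71\right) + 324\right)^{2} = \left(-142 + 324\right)^{2} = 182^{2} = 33124$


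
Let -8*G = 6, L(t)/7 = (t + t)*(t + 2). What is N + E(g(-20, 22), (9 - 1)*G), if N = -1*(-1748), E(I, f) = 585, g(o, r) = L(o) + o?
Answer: 2333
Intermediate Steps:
L(t) = 14*t*(2 + t) (L(t) = 7*((t + t)*(t + 2)) = 7*((2*t)*(2 + t)) = 7*(2*t*(2 + t)) = 14*t*(2 + t))
G = -¾ (G = -⅛*6 = -¾ ≈ -0.75000)
g(o, r) = o + 14*o*(2 + o) (g(o, r) = 14*o*(2 + o) + o = o + 14*o*(2 + o))
N = 1748
N + E(g(-20, 22), (9 - 1)*G) = 1748 + 585 = 2333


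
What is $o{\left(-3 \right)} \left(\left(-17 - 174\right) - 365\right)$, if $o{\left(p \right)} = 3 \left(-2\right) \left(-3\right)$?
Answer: $-10008$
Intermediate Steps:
$o{\left(p \right)} = 18$ ($o{\left(p \right)} = \left(-6\right) \left(-3\right) = 18$)
$o{\left(-3 \right)} \left(\left(-17 - 174\right) - 365\right) = 18 \left(\left(-17 - 174\right) - 365\right) = 18 \left(-191 - 365\right) = 18 \left(-556\right) = -10008$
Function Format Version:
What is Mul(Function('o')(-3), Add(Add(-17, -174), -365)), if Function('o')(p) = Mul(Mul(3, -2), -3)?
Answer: -10008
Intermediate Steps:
Function('o')(p) = 18 (Function('o')(p) = Mul(-6, -3) = 18)
Mul(Function('o')(-3), Add(Add(-17, -174), -365)) = Mul(18, Add(Add(-17, -174), -365)) = Mul(18, Add(-191, -365)) = Mul(18, -556) = -10008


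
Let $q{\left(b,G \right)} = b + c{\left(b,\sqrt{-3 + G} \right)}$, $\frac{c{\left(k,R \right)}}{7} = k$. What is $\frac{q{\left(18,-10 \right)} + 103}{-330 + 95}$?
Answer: $- \frac{247}{235} \approx -1.0511$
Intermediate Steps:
$c{\left(k,R \right)} = 7 k$
$q{\left(b,G \right)} = 8 b$ ($q{\left(b,G \right)} = b + 7 b = 8 b$)
$\frac{q{\left(18,-10 \right)} + 103}{-330 + 95} = \frac{8 \cdot 18 + 103}{-330 + 95} = \frac{144 + 103}{-235} = 247 \left(- \frac{1}{235}\right) = - \frac{247}{235}$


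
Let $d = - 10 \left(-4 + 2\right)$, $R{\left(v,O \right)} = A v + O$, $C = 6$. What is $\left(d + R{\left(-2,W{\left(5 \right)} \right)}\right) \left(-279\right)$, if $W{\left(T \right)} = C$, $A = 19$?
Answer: $3348$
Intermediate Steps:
$W{\left(T \right)} = 6$
$R{\left(v,O \right)} = O + 19 v$ ($R{\left(v,O \right)} = 19 v + O = O + 19 v$)
$d = 20$ ($d = \left(-10\right) \left(-2\right) = 20$)
$\left(d + R{\left(-2,W{\left(5 \right)} \right)}\right) \left(-279\right) = \left(20 + \left(6 + 19 \left(-2\right)\right)\right) \left(-279\right) = \left(20 + \left(6 - 38\right)\right) \left(-279\right) = \left(20 - 32\right) \left(-279\right) = \left(-12\right) \left(-279\right) = 3348$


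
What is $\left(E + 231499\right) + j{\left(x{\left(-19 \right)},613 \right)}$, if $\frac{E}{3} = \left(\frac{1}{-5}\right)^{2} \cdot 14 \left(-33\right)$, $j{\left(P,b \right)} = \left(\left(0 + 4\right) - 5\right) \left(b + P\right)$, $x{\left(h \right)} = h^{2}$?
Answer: $\frac{5761739}{25} \approx 2.3047 \cdot 10^{5}$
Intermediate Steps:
$j{\left(P,b \right)} = - P - b$ ($j{\left(P,b \right)} = \left(4 - 5\right) \left(P + b\right) = - (P + b) = - P - b$)
$E = - \frac{1386}{25}$ ($E = 3 \left(\frac{1}{-5}\right)^{2} \cdot 14 \left(-33\right) = 3 \left(- \frac{1}{5}\right)^{2} \cdot 14 \left(-33\right) = 3 \cdot \frac{1}{25} \cdot 14 \left(-33\right) = 3 \cdot \frac{14}{25} \left(-33\right) = 3 \left(- \frac{462}{25}\right) = - \frac{1386}{25} \approx -55.44$)
$\left(E + 231499\right) + j{\left(x{\left(-19 \right)},613 \right)} = \left(- \frac{1386}{25} + 231499\right) - 974 = \frac{5786089}{25} - 974 = \frac{5761739}{25}$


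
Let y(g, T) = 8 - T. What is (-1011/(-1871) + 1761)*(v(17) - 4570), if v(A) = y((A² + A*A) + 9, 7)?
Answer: -15058702098/1871 ≈ -8.0485e+6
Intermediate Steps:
v(A) = 1 (v(A) = 8 - 1*7 = 8 - 7 = 1)
(-1011/(-1871) + 1761)*(v(17) - 4570) = (-1011/(-1871) + 1761)*(1 - 4570) = (-1011*(-1/1871) + 1761)*(-4569) = (1011/1871 + 1761)*(-4569) = (3295842/1871)*(-4569) = -15058702098/1871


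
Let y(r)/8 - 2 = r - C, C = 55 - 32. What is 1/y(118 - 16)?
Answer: 1/648 ≈ 0.0015432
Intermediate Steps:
C = 23
y(r) = -168 + 8*r (y(r) = 16 + 8*(r - 1*23) = 16 + 8*(r - 23) = 16 + 8*(-23 + r) = 16 + (-184 + 8*r) = -168 + 8*r)
1/y(118 - 16) = 1/(-168 + 8*(118 - 16)) = 1/(-168 + 8*102) = 1/(-168 + 816) = 1/648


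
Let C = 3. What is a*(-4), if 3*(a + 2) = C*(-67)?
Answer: 276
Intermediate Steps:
a = -69 (a = -2 + (3*(-67))/3 = -2 + (1/3)*(-201) = -2 - 67 = -69)
a*(-4) = -69*(-4) = 276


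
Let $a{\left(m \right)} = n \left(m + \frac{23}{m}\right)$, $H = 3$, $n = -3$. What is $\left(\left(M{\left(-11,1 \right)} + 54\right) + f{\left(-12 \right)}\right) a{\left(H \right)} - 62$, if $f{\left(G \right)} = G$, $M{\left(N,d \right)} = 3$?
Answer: $-1502$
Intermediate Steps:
$a{\left(m \right)} = - \frac{69}{m} - 3 m$ ($a{\left(m \right)} = - 3 \left(m + \frac{23}{m}\right) = - \frac{69}{m} - 3 m$)
$\left(\left(M{\left(-11,1 \right)} + 54\right) + f{\left(-12 \right)}\right) a{\left(H \right)} - 62 = \left(\left(3 + 54\right) - 12\right) \left(- \frac{69}{3} - 9\right) - 62 = \left(57 - 12\right) \left(\left(-69\right) \frac{1}{3} - 9\right) - 62 = 45 \left(-23 - 9\right) - 62 = 45 \left(-32\right) - 62 = -1440 - 62 = -1502$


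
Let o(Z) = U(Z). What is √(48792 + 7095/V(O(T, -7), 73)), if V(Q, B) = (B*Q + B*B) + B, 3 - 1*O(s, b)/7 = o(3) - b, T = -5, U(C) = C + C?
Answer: √1040568207/146 ≈ 220.94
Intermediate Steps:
U(C) = 2*C
o(Z) = 2*Z
O(s, b) = -21 + 7*b (O(s, b) = 21 - 7*(2*3 - b) = 21 - 7*(6 - b) = 21 + (-42 + 7*b) = -21 + 7*b)
V(Q, B) = B + B² + B*Q (V(Q, B) = (B*Q + B²) + B = (B² + B*Q) + B = B + B² + B*Q)
√(48792 + 7095/V(O(T, -7), 73)) = √(48792 + 7095/((73*(1 + 73 + (-21 + 7*(-7)))))) = √(48792 + 7095/((73*(1 + 73 + (-21 - 49))))) = √(48792 + 7095/((73*(1 + 73 - 70)))) = √(48792 + 7095/((73*4))) = √(48792 + 7095/292) = √(14254359/292) = √1040568207/146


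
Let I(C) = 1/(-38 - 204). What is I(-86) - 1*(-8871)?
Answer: 2146781/242 ≈ 8871.0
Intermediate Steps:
I(C) = -1/242 (I(C) = 1/(-242) = -1/242)
I(-86) - 1*(-8871) = -1/242 - 1*(-8871) = -1/242 + 8871 = 2146781/242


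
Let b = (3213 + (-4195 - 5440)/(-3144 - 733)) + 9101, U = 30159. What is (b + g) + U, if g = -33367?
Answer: 35313597/3877 ≈ 9108.5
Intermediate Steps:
b = 47751013/3877 (b = (3213 - 9635/(-3877)) + 9101 = (3213 - 9635*(-1/3877)) + 9101 = (3213 + 9635/3877) + 9101 = 12466436/3877 + 9101 = 47751013/3877 ≈ 12316.)
(b + g) + U = (47751013/3877 - 33367) + 30159 = -81612846/3877 + 30159 = 35313597/3877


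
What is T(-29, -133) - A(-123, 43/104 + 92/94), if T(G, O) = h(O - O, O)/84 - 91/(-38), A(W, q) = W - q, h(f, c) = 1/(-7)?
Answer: 1730895167/13652184 ≈ 126.79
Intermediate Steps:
h(f, c) = -⅐ (h(f, c) = 1*(-⅐) = -⅐)
T(G, O) = 26735/11172 (T(G, O) = -⅐/84 - 91/(-38) = -⅐*1/84 - 91*(-1/38) = -1/588 + 91/38 = 26735/11172)
T(-29, -133) - A(-123, 43/104 + 92/94) = 26735/11172 - (-123 - (43/104 + 92/94)) = 26735/11172 - (-123 - (43*(1/104) + 92*(1/94))) = 26735/11172 - (-123 - (43/104 + 46/47)) = 26735/11172 - (-123 - 1*6805/4888) = 26735/11172 - (-123 - 6805/4888) = 26735/11172 - 1*(-608029/4888) = 26735/11172 + 608029/4888 = 1730895167/13652184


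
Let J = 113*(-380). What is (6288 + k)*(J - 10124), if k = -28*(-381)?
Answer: -899753184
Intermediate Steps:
J = -42940
k = 10668
(6288 + k)*(J - 10124) = (6288 + 10668)*(-42940 - 10124) = 16956*(-53064) = -899753184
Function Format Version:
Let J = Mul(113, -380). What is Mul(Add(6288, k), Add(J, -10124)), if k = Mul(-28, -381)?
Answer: -899753184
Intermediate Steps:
J = -42940
k = 10668
Mul(Add(6288, k), Add(J, -10124)) = Mul(Add(6288, 10668), Add(-42940, -10124)) = Mul(16956, -53064) = -899753184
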